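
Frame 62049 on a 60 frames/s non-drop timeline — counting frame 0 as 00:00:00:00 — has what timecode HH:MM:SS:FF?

00:17:14:09

62049 ÷ 60 = 1034 full seconds, remainder 9 frames.
1034 s = 0 h 17 min 14 s.
Timecode: 00:17:14:09.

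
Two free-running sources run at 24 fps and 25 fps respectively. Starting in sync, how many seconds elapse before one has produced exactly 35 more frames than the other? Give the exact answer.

The gap grows by |25 − 24| = 1 frame per second.
Time for a 35-frame gap: 35 ÷ (1) = 35 s.

35 seconds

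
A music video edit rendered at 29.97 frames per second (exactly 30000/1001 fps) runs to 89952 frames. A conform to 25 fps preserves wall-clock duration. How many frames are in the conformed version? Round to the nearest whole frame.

75035 frames

Frames at target rate = 89952 × (25) / (30000/1001) = 1875874/25 ≈ 75034.960.
Nearest whole frame: 75035.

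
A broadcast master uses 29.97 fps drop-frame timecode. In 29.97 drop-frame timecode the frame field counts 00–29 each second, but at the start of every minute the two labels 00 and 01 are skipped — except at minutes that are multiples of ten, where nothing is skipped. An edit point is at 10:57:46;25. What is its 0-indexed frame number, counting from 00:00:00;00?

Complete 10-minute blocks: 65, each 17982 frames → 1168830.
Remaining 7 whole minutes in the current block: 1800 + 6 × 1798 = 12588 frames.
Within the current minute: 46 × 30 + 25 − 2 = 1403 (labels ;00/;01 skipped at this minute). Total = 1168830 + 12588 + 1403 = 1182821.

1182821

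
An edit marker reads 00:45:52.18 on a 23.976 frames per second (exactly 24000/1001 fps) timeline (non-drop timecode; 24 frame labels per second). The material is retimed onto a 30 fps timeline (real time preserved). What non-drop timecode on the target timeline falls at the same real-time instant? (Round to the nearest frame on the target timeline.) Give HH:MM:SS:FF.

00:45:55:15

Source frame index: (0×3600 + 45×60 + 52) × 24 + 18 = 66066.
Real time: 66066 / (24000/1001) = 11022011/4000 s.
Target frame: (11022011/4000) × (30) = 33066033/400 ≈ 82665.083 → 82665.
At 30 labels/s: frame 82665 → 00:45:55:15.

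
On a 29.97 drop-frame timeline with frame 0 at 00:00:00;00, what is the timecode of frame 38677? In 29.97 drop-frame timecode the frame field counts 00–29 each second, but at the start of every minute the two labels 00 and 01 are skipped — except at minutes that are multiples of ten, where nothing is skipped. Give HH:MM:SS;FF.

00:21:30;15

Ten DF minutes hold 17982 frames, so frame 38677 lies in block 2 (frames 35964–53945) with 2713 frames into that block.
The block's first minute is 1800 frames and the rest 1798 each; 2713 frames reaches minute 1, so 2 × 18 + 1 × 2 = 38 labels have been skipped so far.
Adding those back, label number 38677 + 38 = 38715 at 30 labels/s is 1290 s + 15 f = 0 h 21 min 30 s frame 15, i.e. 00:21:30;15.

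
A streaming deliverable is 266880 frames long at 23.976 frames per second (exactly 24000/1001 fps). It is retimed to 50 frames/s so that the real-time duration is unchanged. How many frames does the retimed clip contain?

556556 frames

Target frames = source frames × (target rate / source rate) = 266880 × (50)/(24000/1001) = 266880 × 1001/480 = 556556.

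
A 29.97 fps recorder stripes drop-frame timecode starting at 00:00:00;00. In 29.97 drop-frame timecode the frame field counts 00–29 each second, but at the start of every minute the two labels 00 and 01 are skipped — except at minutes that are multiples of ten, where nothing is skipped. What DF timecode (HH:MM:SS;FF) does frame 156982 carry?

01:27:18;00

Ten DF minutes hold 17982 frames, so frame 156982 lies in block 8 (frames 143856–161837) with 13126 frames into that block.
The block's first minute is 1800 frames and the rest 1798 each; 13126 frames reaches minute 7, so 8 × 18 + 7 × 2 = 158 labels have been skipped so far.
Adding those back, label number 156982 + 158 = 157140 at 30 labels/s is 5238 s + 0 f = 1 h 27 min 18 s frame 0, i.e. 01:27:18;00.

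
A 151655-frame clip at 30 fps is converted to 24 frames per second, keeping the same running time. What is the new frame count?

121324 frames

Target frames = source frames × (target rate / source rate) = 151655 × (24)/(30) = 151655 × 4/5 = 121324.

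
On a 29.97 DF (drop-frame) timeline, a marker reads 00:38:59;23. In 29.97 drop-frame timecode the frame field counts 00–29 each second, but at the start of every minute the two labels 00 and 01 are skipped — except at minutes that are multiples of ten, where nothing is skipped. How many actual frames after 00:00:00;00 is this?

70123

Complete 10-minute blocks: 3, each 17982 frames → 53946.
Remaining 8 whole minutes in the current block: 1800 + 7 × 1798 = 14386 frames.
Within the current minute: 59 × 30 + 23 − 2 = 1791 (labels ;00/;01 skipped at this minute). Total = 53946 + 14386 + 1791 = 70123.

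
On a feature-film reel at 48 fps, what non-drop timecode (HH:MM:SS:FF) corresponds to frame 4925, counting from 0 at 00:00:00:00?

00:01:42:29

4925 ÷ 48 = 102 full seconds, remainder 29 frames.
102 s = 0 h 1 min 42 s.
Timecode: 00:01:42:29.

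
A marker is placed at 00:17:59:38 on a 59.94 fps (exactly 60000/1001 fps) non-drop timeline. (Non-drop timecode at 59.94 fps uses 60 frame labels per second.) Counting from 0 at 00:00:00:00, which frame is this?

Total seconds to the label: (0 × 3600 + 17 × 60 + 59) = 1079.
Frame index = 1079 × 60 + 38 = 64778.

64778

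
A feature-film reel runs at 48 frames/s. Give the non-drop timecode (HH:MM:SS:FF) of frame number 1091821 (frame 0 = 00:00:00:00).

06:19:06:13

1091821 ÷ 48 = 22746 full seconds, remainder 13 frames.
22746 s = 6 h 19 min 6 s.
Timecode: 06:19:06:13.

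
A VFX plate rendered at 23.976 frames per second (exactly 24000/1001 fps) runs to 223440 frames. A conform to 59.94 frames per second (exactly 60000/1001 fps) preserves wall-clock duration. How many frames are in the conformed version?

Frames at target rate = 223440 × (60000/1001) / (24000/1001) = 558600.

558600 frames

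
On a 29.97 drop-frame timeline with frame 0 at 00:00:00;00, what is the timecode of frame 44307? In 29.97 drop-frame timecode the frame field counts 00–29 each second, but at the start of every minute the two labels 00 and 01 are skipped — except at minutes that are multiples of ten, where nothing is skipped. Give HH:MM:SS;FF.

Ten DF minutes hold 17982 frames, so frame 44307 lies in block 2 (frames 35964–53945) with 8343 frames into that block.
The block's first minute is 1800 frames and the rest 1798 each; 8343 frames reaches minute 4, so 2 × 18 + 4 × 2 = 44 labels have been skipped so far.
Adding those back, label number 44307 + 44 = 44351 at 30 labels/s is 1478 s + 11 f = 0 h 24 min 38 s frame 11, i.e. 00:24:38;11.

00:24:38;11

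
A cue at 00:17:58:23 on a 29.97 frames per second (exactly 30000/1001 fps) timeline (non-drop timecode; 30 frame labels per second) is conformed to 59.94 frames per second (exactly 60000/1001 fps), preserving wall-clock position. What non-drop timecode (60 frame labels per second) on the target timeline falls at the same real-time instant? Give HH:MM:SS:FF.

Source frame index: (0×3600 + 17×60 + 58) × 30 + 23 = 32363.
Real time: 32363 / (30000/1001) = 32395363/30000 s.
Target frame: (32395363/30000) × (60000/1001) = 64726.
At 60 labels/s: frame 64726 → 00:17:58:46.

00:17:58:46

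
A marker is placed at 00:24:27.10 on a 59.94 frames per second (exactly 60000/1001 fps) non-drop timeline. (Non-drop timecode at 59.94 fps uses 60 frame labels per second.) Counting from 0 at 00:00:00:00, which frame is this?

frame 88030

Total seconds to the label: (0 × 3600 + 24 × 60 + 27) = 1467.
Frame index = 1467 × 60 + 10 = 88030.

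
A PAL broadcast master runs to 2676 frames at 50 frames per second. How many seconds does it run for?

Running time = 2676 / (50) = 53.52 s.

53.52 seconds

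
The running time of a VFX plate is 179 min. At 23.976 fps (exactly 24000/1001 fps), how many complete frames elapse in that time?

179 min = 10740 s.
Frames = 10740 × 24000/1001 = 257760000/1001 ≈ 257502.4975.
Complete frames: 257502.

257502 frames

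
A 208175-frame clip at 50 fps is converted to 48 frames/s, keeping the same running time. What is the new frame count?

Target frames = source frames × (target rate / source rate) = 208175 × (48)/(50) = 208175 × 24/25 = 199848.

199848 frames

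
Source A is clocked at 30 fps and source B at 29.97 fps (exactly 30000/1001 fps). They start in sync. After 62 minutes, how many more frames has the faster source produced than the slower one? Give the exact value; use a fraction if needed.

62 min = 3720 s.
A emits 30 × 3720 = 111600 frames; B emits 30000/1001 × 3720 = 111600000/1001.
Difference = 111600/1001 frames (≈ 111.4885); B is behind A.

111600/1001 frames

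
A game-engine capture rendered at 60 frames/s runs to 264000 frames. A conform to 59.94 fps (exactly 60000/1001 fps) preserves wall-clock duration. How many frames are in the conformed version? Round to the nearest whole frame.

263736 frames

Frames at target rate = 264000 × (60000/1001) / (60) = 24000000/91 ≈ 263736.264.
Nearest whole frame: 263736.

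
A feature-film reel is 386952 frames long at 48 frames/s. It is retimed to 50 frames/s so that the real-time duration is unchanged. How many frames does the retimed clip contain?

Target frames = source frames × (target rate / source rate) = 386952 × (50)/(48) = 386952 × 25/24 = 403075.

403075 frames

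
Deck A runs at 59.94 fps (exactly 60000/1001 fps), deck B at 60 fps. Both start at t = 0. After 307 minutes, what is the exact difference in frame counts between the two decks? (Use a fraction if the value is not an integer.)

1105200/1001 frames

307 min = 18420 s.
A emits 60000/1001 × 18420 = 1105200000/1001 frames; B emits 60 × 18420 = 1105200.
Difference = 1105200/1001 frames (≈ 1104.0959); B is ahead of A.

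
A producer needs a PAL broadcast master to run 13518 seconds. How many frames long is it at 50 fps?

Frames = 13518 × 50 = 675900.

675900 frames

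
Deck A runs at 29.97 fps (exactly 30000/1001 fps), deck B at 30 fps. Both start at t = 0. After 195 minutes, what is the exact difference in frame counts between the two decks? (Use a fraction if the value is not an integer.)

27000/77 frames

195 min = 11700 s.
A emits 30000/1001 × 11700 = 27000000/77 frames; B emits 30 × 11700 = 351000.
Difference = 27000/77 frames (≈ 350.6494); B is ahead of A.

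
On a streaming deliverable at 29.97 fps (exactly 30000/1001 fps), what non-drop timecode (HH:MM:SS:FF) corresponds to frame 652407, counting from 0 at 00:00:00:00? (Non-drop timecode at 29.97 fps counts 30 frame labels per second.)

06:02:26:27

652407 ÷ 30 = 21746 full seconds, remainder 27 frames.
21746 s = 6 h 2 min 26 s.
Timecode: 06:02:26:27.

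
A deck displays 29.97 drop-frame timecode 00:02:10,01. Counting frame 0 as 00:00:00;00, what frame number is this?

3897

Complete 10-minute blocks: 0, each 17982 frames → 0.
Remaining 2 whole minutes in the current block: 1800 + 1 × 1798 = 3598 frames.
Within the current minute: 10 × 30 + 1 − 2 = 299 (labels ;00/;01 skipped at this minute). Total = 0 + 3598 + 299 = 3897.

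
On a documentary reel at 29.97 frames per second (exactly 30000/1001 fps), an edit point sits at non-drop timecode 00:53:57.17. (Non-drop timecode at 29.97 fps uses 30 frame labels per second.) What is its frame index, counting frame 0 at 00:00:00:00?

frame 97127

Total seconds to the label: (0 × 3600 + 53 × 60 + 57) = 3237.
Frame index = 3237 × 30 + 17 = 97127.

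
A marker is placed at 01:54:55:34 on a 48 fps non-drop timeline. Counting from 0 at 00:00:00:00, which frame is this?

Total seconds to the label: (1 × 3600 + 54 × 60 + 55) = 6895.
Frame index = 6895 × 48 + 34 = 330994.

frame 330994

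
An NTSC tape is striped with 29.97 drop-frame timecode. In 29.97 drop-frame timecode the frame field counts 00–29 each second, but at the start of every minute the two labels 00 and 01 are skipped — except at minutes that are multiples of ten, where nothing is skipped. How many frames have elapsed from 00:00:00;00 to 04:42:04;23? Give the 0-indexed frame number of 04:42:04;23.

Complete 10-minute blocks: 28, each 17982 frames → 503496.
Remaining 2 whole minutes in the current block: 1800 + 1 × 1798 = 3598 frames.
Within the current minute: 4 × 30 + 23 − 2 = 141 (labels ;00/;01 skipped at this minute). Total = 503496 + 3598 + 141 = 507235.

507235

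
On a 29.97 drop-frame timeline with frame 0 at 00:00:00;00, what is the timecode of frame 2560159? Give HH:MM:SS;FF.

23:43:44;01

Each 10-minute DF block holds 10 × 60 × 30 − 9 × 2 = 17982 frames. 2560159 ÷ 17982 → 142 full blocks, remainder 6715.
Within the partial block the first minute is 1800 frames and each further minute 1798, so 3 further minute boundaries passed. Total skipped labels = 18 × 142 + 2 × 3 = 2562.
Non-drop label index = 2560159 + 2562 = 2562721; at 30 labels/s that is 23:43:44:01, i.e. DF 23:43:44;01.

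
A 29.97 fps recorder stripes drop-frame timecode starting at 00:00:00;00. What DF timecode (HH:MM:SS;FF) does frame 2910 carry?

00:01:37;02

Each 10-minute DF block holds 10 × 60 × 30 − 9 × 2 = 17982 frames. 2910 ÷ 17982 → 0 full blocks, remainder 2910.
Within the partial block the first minute is 1800 frames and each further minute 1798, so 1 further minute boundary passed. Total skipped labels = 18 × 0 + 2 × 1 = 2.
Non-drop label index = 2910 + 2 = 2912; at 30 labels/s that is 00:01:37:02, i.e. DF 00:01:37;02.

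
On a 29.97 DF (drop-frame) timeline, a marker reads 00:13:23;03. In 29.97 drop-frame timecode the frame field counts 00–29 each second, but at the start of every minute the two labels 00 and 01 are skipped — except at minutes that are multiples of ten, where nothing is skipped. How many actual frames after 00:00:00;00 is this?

24069

Complete 10-minute blocks: 1, each 17982 frames → 17982.
Remaining 3 whole minutes in the current block: 1800 + 2 × 1798 = 5396 frames.
Within the current minute: 23 × 30 + 3 − 2 = 691 (labels ;00/;01 skipped at this minute). Total = 17982 + 5396 + 691 = 24069.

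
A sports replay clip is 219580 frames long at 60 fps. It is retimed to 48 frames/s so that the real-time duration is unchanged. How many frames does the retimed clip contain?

Target frames = source frames × (target rate / source rate) = 219580 × (48)/(60) = 219580 × 4/5 = 175664.

175664 frames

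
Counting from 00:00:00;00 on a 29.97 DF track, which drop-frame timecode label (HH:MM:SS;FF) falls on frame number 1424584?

13:12:13;20

Each 10-minute DF block holds 10 × 60 × 30 − 9 × 2 = 17982 frames. 1424584 ÷ 17982 → 79 full blocks, remainder 4006.
Within the partial block the first minute is 1800 frames and each further minute 1798, so 2 further minute boundaries passed. Total skipped labels = 18 × 79 + 2 × 2 = 1426.
Non-drop label index = 1424584 + 1426 = 1426010; at 30 labels/s that is 13:12:13:20, i.e. DF 13:12:13;20.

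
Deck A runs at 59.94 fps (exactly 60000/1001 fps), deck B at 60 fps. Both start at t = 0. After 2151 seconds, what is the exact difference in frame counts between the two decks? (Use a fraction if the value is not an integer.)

129060/1001 frames

A emits 60000/1001 × 2151 = 129060000/1001 frames; B emits 60 × 2151 = 129060.
Difference = 129060/1001 frames (≈ 128.9311); B is ahead of A.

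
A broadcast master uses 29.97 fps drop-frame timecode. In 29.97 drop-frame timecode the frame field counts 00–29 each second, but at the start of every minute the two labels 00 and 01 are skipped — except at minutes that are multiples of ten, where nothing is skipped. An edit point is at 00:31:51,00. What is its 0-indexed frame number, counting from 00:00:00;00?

As if non-drop at 30 labels/s: (0 × 3600 + 31 × 60 + 51) × 30 + 0 = 57330.
Minute boundaries passed: 31; those not divisible by 10: 31 − 3 = 28; dropped labels = 2 × 28 = 56.
Actual frame index = 57330 − 56 = 57274.

57274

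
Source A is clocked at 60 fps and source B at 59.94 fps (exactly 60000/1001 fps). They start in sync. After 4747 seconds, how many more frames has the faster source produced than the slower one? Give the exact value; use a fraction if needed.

A emits 60 × 4747 = 284820 frames; B emits 60000/1001 × 4747 = 284820000/1001.
Difference = 284820/1001 frames (≈ 284.5355); B is behind A.

284820/1001 frames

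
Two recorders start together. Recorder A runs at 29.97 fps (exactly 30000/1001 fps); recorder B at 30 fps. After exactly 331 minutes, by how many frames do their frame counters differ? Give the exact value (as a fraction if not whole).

595800/1001 frames

331 min = 19860 s.
A emits 30000/1001 × 19860 = 595800000/1001 frames; B emits 30 × 19860 = 595800.
Difference = 595800/1001 frames (≈ 595.2048); B is ahead of A.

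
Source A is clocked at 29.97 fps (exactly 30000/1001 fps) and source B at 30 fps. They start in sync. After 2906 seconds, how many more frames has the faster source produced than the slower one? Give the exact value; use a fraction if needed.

A emits 30000/1001 × 2906 = 87180000/1001 frames; B emits 30 × 2906 = 87180.
Difference = 87180/1001 frames (≈ 87.0929); B is ahead of A.

87180/1001 frames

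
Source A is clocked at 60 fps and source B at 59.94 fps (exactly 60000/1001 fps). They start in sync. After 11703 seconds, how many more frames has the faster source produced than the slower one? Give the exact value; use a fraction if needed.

702180/1001 frames

A emits 60 × 11703 = 702180 frames; B emits 60000/1001 × 11703 = 702180000/1001.
Difference = 702180/1001 frames (≈ 701.4785); B is behind A.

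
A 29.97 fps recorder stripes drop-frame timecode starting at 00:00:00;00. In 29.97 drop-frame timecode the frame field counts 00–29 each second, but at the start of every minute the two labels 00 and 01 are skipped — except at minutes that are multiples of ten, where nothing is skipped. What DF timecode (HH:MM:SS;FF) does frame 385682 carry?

03:34:28;28

Ten DF minutes hold 17982 frames, so frame 385682 lies in block 21 (frames 377622–395603) with 8060 frames into that block.
The block's first minute is 1800 frames and the rest 1798 each; 8060 frames reaches minute 4, so 21 × 18 + 4 × 2 = 386 labels have been skipped so far.
Adding those back, label number 385682 + 386 = 386068 at 30 labels/s is 12868 s + 28 f = 3 h 34 min 28 s frame 28, i.e. 03:34:28;28.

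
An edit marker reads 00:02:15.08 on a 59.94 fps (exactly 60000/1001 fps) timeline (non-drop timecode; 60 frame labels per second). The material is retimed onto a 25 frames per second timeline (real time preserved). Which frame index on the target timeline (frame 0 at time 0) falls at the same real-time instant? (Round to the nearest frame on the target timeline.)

Source frame index: (0×3600 + 2×60 + 15) × 60 + 8 = 8108.
Real time: 8108 / (60000/1001) = 2029027/15000 s.
Target frame: (2029027/15000) × (25) = 2029027/600 ≈ 3381.712 → 3382.

frame 3382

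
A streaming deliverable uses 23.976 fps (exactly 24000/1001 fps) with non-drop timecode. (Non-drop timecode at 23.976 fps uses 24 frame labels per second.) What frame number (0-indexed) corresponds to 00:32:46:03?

frame 47187

Total seconds to the label: (0 × 3600 + 32 × 60 + 46) = 1966.
Frame index = 1966 × 24 + 3 = 47187.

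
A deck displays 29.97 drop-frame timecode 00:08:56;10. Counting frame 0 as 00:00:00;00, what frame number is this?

16074

Complete 10-minute blocks: 0, each 17982 frames → 0.
Remaining 8 whole minutes in the current block: 1800 + 7 × 1798 = 14386 frames.
Within the current minute: 56 × 30 + 10 − 2 = 1688 (labels ;00/;01 skipped at this minute). Total = 0 + 14386 + 1688 = 16074.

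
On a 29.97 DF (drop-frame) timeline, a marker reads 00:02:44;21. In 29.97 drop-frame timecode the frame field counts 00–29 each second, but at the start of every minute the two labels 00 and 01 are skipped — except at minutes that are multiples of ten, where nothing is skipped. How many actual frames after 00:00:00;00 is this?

As if non-drop at 30 labels/s: (0 × 3600 + 2 × 60 + 44) × 30 + 21 = 4941.
Minute boundaries passed: 2; those not divisible by 10: 2 − 0 = 2; dropped labels = 2 × 2 = 4.
Actual frame index = 4941 − 4 = 4937.

4937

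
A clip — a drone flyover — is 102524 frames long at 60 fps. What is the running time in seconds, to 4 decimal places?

Running time = 102524 × 1/60 = 25631/15 s ≈ 1708.7333 s.

1708.7333 seconds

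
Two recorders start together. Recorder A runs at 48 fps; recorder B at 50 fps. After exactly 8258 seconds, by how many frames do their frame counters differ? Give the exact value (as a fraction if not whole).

A emits 48 × 8258 = 396384 frames; B emits 50 × 8258 = 412900.
Difference = 16516 frames; B is ahead of A.

16516 frames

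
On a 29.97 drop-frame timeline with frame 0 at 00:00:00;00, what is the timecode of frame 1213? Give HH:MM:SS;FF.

00:00:40;13

Ten DF minutes hold 17982 frames, so frame 1213 lies in block 0 (frames 0–17981) with 1213 frames into that block.
The block's first minute is 1800 frames and the rest 1798 each; 1213 frames reaches minute 0, so 0 × 18 + 0 × 2 = 0 labels have been skipped so far.
Adding those back, label number 1213 + 0 = 1213 at 30 labels/s is 40 s + 13 f = 0 h 0 min 40 s frame 13, i.e. 00:00:40;13.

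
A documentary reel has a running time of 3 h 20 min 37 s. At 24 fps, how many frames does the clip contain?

3 h 20 min 37 s = 12037 s.
Frames = 12037 × 24 = 288888.

288888 frames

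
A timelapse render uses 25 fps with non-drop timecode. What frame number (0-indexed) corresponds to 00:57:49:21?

frame 86746

Total seconds to the label: (0 × 3600 + 57 × 60 + 49) = 3469.
Frame index = 3469 × 25 + 21 = 86746.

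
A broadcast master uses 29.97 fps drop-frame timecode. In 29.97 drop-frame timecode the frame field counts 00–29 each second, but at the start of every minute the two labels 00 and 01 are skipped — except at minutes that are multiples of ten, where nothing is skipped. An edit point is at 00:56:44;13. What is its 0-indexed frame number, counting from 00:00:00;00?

102031

As if non-drop at 30 labels/s: (0 × 3600 + 56 × 60 + 44) × 30 + 13 = 102133.
Minute boundaries passed: 56; those not divisible by 10: 56 − 5 = 51; dropped labels = 2 × 51 = 102.
Actual frame index = 102133 − 102 = 102031.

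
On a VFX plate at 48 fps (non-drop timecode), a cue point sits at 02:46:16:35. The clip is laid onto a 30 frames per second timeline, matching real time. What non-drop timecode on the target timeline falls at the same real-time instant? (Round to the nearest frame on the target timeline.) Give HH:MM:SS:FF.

Source frame index: (2×3600 + 46×60 + 16) × 48 + 35 = 478883.
Real time: 478883 / (48) = 478883/48 s.
Target frame: (478883/48) × (30) = 2394415/8 ≈ 299301.875 → 299302.
At 30 labels/s: frame 299302 → 02:46:16:22.

02:46:16:22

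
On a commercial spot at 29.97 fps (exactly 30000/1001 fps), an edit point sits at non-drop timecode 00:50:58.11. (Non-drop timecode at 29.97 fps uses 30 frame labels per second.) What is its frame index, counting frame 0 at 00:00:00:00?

91751

Total seconds to the label: (0 × 3600 + 50 × 60 + 58) = 3058.
Frame index = 3058 × 30 + 11 = 91751.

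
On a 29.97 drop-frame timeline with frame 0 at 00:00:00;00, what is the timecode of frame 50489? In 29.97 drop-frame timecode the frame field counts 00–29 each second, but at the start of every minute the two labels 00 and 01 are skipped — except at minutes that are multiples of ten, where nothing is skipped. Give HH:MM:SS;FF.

00:28:04;21

Ten DF minutes hold 17982 frames, so frame 50489 lies in block 2 (frames 35964–53945) with 14525 frames into that block.
The block's first minute is 1800 frames and the rest 1798 each; 14525 frames reaches minute 8, so 2 × 18 + 8 × 2 = 52 labels have been skipped so far.
Adding those back, label number 50489 + 52 = 50541 at 30 labels/s is 1684 s + 21 f = 0 h 28 min 4 s frame 21, i.e. 00:28:04;21.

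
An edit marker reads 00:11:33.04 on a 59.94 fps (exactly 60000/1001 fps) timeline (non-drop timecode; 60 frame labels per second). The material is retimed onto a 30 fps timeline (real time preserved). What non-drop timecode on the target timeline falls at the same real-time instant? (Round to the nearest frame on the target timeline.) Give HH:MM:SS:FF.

00:11:33:23

Source frame index: (0×3600 + 11×60 + 33) × 60 + 4 = 41584.
Real time: 41584 / (60000/1001) = 2601599/3750 s.
Target frame: (2601599/3750) × (30) = 2601599/125 ≈ 20812.792 → 20813.
At 30 labels/s: frame 20813 → 00:11:33:23.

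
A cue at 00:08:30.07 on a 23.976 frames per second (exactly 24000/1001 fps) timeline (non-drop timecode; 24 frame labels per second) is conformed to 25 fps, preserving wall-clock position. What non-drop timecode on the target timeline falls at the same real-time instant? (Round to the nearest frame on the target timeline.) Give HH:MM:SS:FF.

Source frame index: (0×3600 + 8×60 + 30) × 24 + 7 = 12247.
Real time: 12247 / (24000/1001) = 12259247/24000 s.
Target frame: (12259247/24000) × (25) = 12259247/960 ≈ 12770.049 → 12770.
At 25 labels/s: frame 12770 → 00:08:30:20.

00:08:30:20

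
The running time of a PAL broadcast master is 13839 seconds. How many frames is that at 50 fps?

Frames = 13839 × 50 = 691950.

691950 frames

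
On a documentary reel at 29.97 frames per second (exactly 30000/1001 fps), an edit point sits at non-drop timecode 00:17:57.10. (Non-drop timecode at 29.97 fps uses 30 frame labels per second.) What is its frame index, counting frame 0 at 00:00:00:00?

Total seconds to the label: (0 × 3600 + 17 × 60 + 57) = 1077.
Frame index = 1077 × 30 + 10 = 32320.

32320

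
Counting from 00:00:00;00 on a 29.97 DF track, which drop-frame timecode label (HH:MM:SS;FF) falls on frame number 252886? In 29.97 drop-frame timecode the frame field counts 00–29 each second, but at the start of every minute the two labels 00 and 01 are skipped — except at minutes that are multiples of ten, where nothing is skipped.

Each 10-minute DF block holds 10 × 60 × 30 − 9 × 2 = 17982 frames. 252886 ÷ 17982 → 14 full blocks, remainder 1138.
Within the partial block the first minute is 1800 frames and each further minute 1798, so 0 further minute boundaries passed. Total skipped labels = 18 × 14 + 2 × 0 = 252.
Non-drop label index = 252886 + 252 = 253138; at 30 labels/s that is 02:20:37:28, i.e. DF 02:20:37;28.

02:20:37;28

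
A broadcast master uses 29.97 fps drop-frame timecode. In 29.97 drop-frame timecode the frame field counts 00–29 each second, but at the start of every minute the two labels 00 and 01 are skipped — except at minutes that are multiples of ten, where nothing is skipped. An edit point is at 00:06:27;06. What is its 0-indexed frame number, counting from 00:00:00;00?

11604

Complete 10-minute blocks: 0, each 17982 frames → 0.
Remaining 6 whole minutes in the current block: 1800 + 5 × 1798 = 10790 frames.
Within the current minute: 27 × 30 + 6 − 2 = 814 (labels ;00/;01 skipped at this minute). Total = 0 + 10790 + 814 = 11604.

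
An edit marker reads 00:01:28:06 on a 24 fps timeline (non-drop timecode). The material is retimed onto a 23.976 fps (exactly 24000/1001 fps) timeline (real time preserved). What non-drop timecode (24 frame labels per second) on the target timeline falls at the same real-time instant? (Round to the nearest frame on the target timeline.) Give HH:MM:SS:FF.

00:01:28:04

Source frame index: (0×3600 + 1×60 + 28) × 24 + 6 = 2118.
Real time: 2118 / (24) = 353/4 s.
Target frame: (353/4) × (24000/1001) = 2118000/1001 ≈ 2115.884 → 2116.
At 24 labels/s: frame 2116 → 00:01:28:04.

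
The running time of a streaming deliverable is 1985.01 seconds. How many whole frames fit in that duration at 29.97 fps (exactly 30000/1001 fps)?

Frames = 1985.01 × 30000/1001 = 59550300/1001 ≈ 59490.8092.
Complete frames: 59490.

59490 frames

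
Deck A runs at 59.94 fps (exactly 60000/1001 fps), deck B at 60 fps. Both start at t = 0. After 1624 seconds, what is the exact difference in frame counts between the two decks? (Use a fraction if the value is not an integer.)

13920/143 frames

A emits 60000/1001 × 1624 = 13920000/143 frames; B emits 60 × 1624 = 97440.
Difference = 13920/143 frames (≈ 97.3427); B is ahead of A.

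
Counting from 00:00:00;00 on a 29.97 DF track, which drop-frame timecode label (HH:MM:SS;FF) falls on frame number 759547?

07:02:23;17

Each 10-minute DF block holds 10 × 60 × 30 − 9 × 2 = 17982 frames. 759547 ÷ 17982 → 42 full blocks, remainder 4303.
Within the partial block the first minute is 1800 frames and each further minute 1798, so 2 further minute boundaries passed. Total skipped labels = 18 × 42 + 2 × 2 = 760.
Non-drop label index = 759547 + 760 = 760307; at 30 labels/s that is 07:02:23:17, i.e. DF 07:02:23;17.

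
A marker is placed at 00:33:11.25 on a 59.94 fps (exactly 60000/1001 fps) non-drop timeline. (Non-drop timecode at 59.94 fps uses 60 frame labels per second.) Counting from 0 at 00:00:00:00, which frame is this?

Total seconds to the label: (0 × 3600 + 33 × 60 + 11) = 1991.
Frame index = 1991 × 60 + 25 = 119485.

119485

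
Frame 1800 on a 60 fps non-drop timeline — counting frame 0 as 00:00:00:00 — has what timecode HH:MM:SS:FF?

00:00:30:00

1800 ÷ 60 = 30 full seconds, remainder 0 frames.
30 s = 0 h 0 min 30 s.
Timecode: 00:00:30:00.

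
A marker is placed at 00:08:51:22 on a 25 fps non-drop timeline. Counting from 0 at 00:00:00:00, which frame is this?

frame 13297

Total seconds to the label: (0 × 3600 + 8 × 60 + 51) = 531.
Frame index = 531 × 25 + 22 = 13297.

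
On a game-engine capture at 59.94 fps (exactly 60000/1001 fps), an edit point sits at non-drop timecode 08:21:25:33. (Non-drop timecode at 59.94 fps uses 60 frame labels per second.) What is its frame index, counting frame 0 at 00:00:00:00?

Total seconds to the label: (8 × 3600 + 21 × 60 + 25) = 30085.
Frame index = 30085 × 60 + 33 = 1805133.

1805133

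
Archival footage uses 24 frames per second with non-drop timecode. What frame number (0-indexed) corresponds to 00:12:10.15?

Total seconds to the label: (0 × 3600 + 12 × 60 + 10) = 730.
Frame index = 730 × 24 + 15 = 17535.

17535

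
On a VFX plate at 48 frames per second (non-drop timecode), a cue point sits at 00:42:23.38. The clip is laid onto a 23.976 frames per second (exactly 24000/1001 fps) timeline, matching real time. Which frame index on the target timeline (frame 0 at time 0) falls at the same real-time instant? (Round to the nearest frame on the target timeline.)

Source frame index: (0×3600 + 42×60 + 23) × 48 + 38 = 122102.
Real time: 122102 / (48) = 61051/24 s.
Target frame: (61051/24) × (24000/1001) = 61051000/1001 ≈ 60990.010 → 60990.

frame 60990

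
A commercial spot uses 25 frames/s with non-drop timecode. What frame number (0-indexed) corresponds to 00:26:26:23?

Total seconds to the label: (0 × 3600 + 26 × 60 + 26) = 1586.
Frame index = 1586 × 25 + 23 = 39673.

frame 39673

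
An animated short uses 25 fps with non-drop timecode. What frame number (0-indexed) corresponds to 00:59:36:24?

89424

Total seconds to the label: (0 × 3600 + 59 × 60 + 36) = 3576.
Frame index = 3576 × 25 + 24 = 89424.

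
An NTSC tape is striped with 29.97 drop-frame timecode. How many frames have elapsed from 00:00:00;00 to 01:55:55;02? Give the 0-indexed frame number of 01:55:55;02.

208444

As if non-drop at 30 labels/s: (1 × 3600 + 55 × 60 + 55) × 30 + 2 = 208652.
Minute boundaries passed: 115; those not divisible by 10: 115 − 11 = 104; dropped labels = 2 × 104 = 208.
Actual frame index = 208652 − 208 = 208444.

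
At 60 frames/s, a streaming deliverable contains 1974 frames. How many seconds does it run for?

32.9 seconds

Running time = 1974 / (60) = 32.9 s.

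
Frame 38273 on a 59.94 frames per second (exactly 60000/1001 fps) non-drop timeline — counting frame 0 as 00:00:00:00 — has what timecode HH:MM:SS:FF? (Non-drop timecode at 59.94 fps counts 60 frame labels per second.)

38273 ÷ 60 = 637 full seconds, remainder 53 frames.
637 s = 0 h 10 min 37 s.
Timecode: 00:10:37:53.

00:10:37:53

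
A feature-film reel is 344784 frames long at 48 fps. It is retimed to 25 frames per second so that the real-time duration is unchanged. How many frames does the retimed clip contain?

Target frames = source frames × (target rate / source rate) = 344784 × (25)/(48) = 344784 × 25/48 = 179575.

179575 frames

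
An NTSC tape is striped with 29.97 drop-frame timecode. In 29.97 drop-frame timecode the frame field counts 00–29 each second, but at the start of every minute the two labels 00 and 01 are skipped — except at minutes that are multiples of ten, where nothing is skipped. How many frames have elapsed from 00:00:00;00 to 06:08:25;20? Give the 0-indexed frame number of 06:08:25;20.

662506

Complete 10-minute blocks: 36, each 17982 frames → 647352.
Remaining 8 whole minutes in the current block: 1800 + 7 × 1798 = 14386 frames.
Within the current minute: 25 × 30 + 20 − 2 = 768 (labels ;00/;01 skipped at this minute). Total = 647352 + 14386 + 768 = 662506.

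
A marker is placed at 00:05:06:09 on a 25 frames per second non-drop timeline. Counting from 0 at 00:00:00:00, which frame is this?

frame 7659

Total seconds to the label: (0 × 3600 + 5 × 60 + 6) = 306.
Frame index = 306 × 25 + 9 = 7659.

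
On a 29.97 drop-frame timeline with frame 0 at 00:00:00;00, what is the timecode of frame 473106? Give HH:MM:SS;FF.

Each 10-minute DF block holds 10 × 60 × 30 − 9 × 2 = 17982 frames. 473106 ÷ 17982 → 26 full blocks, remainder 5574.
Within the partial block the first minute is 1800 frames and each further minute 1798, so 3 further minute boundaries passed. Total skipped labels = 18 × 26 + 2 × 3 = 474.
Non-drop label index = 473106 + 474 = 473580; at 30 labels/s that is 04:23:06:00, i.e. DF 04:23:06;00.

04:23:06;00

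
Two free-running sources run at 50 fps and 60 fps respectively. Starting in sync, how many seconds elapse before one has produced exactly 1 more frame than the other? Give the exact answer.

0.1 seconds

The gap grows by |60 − 50| = 10 frames per second.
Time for a 1-frame gap: 1 ÷ (10) = 0.1 s.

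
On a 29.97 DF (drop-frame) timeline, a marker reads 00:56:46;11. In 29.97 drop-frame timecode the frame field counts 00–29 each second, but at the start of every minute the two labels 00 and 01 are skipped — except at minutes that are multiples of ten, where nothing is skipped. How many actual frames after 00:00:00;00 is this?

102089

As if non-drop at 30 labels/s: (0 × 3600 + 56 × 60 + 46) × 30 + 11 = 102191.
Minute boundaries passed: 56; those not divisible by 10: 56 − 5 = 51; dropped labels = 2 × 51 = 102.
Actual frame index = 102191 − 102 = 102089.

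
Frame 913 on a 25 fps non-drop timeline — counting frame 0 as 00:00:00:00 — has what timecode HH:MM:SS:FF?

00:00:36:13

913 ÷ 25 = 36 full seconds, remainder 13 frames.
36 s = 0 h 0 min 36 s.
Timecode: 00:00:36:13.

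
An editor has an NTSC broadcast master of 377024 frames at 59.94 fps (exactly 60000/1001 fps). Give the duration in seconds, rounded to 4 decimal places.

6290.0171 seconds

Running time = 377024 × 1001/60000 = 11793782/1875 s ≈ 6290.0171 s.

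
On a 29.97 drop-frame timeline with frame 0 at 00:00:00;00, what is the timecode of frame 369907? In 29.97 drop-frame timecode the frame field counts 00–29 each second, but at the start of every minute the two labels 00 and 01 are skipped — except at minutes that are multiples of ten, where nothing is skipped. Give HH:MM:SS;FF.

Each 10-minute DF block holds 10 × 60 × 30 − 9 × 2 = 17982 frames. 369907 ÷ 17982 → 20 full blocks, remainder 10267.
Within the partial block the first minute is 1800 frames and each further minute 1798, so 5 further minute boundaries passed. Total skipped labels = 18 × 20 + 2 × 5 = 370.
Non-drop label index = 369907 + 370 = 370277; at 30 labels/s that is 03:25:42:17, i.e. DF 03:25:42;17.

03:25:42;17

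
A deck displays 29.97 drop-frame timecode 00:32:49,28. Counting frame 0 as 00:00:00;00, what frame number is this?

59040

As if non-drop at 30 labels/s: (0 × 3600 + 32 × 60 + 49) × 30 + 28 = 59098.
Minute boundaries passed: 32; those not divisible by 10: 32 − 3 = 29; dropped labels = 2 × 29 = 58.
Actual frame index = 59098 − 58 = 59040.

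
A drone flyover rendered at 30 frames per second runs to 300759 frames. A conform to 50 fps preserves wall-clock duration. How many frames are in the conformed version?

501265 frames

Target frames = source frames × (target rate / source rate) = 300759 × (50)/(30) = 300759 × 5/3 = 501265.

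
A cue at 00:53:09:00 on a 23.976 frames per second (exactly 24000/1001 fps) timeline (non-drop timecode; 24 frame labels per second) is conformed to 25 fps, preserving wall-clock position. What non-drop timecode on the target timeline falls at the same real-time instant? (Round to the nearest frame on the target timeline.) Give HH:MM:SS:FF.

00:53:12:05

Source frame index: (0×3600 + 53×60 + 9) × 24 + 0 = 76536.
Real time: 76536 / (24000/1001) = 3192189/1000 s.
Target frame: (3192189/1000) × (25) = 3192189/40 ≈ 79804.725 → 79805.
At 25 labels/s: frame 79805 → 00:53:12:05.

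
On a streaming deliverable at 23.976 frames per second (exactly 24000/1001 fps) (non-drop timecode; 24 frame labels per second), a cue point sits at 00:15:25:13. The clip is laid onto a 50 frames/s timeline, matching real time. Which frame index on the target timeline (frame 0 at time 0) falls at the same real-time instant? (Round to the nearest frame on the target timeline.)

Source frame index: (0×3600 + 15×60 + 25) × 24 + 13 = 22213.
Real time: 22213 / (24000/1001) = 22235213/24000 s.
Target frame: (22235213/24000) × (50) = 22235213/480 ≈ 46323.360 → 46323.

frame 46323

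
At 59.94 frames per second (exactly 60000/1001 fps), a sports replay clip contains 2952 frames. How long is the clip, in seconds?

Running time = 2952 / (60000/1001) = 49.2492 s.

49.2492 seconds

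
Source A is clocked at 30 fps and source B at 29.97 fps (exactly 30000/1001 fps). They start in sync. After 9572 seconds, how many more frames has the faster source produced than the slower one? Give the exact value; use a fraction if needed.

287160/1001 frames

A emits 30 × 9572 = 287160 frames; B emits 30000/1001 × 9572 = 287160000/1001.
Difference = 287160/1001 frames (≈ 286.8731); B is behind A.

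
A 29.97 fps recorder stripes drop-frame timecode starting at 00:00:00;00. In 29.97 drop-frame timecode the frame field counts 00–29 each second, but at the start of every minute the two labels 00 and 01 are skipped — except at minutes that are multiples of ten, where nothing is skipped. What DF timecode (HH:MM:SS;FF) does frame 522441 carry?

Ten DF minutes hold 17982 frames, so frame 522441 lies in block 29 (frames 521478–539459) with 963 frames into that block.
The block's first minute is 1800 frames and the rest 1798 each; 963 frames reaches minute 0, so 29 × 18 + 0 × 2 = 522 labels have been skipped so far.
Adding those back, label number 522441 + 522 = 522963 at 30 labels/s is 17432 s + 3 f = 4 h 50 min 32 s frame 3, i.e. 04:50:32;03.

04:50:32;03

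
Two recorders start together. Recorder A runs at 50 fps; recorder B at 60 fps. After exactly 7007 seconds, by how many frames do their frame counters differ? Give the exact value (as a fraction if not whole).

A emits 50 × 7007 = 350350 frames; B emits 60 × 7007 = 420420.
Difference = 70070 frames; B is ahead of A.

70070 frames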